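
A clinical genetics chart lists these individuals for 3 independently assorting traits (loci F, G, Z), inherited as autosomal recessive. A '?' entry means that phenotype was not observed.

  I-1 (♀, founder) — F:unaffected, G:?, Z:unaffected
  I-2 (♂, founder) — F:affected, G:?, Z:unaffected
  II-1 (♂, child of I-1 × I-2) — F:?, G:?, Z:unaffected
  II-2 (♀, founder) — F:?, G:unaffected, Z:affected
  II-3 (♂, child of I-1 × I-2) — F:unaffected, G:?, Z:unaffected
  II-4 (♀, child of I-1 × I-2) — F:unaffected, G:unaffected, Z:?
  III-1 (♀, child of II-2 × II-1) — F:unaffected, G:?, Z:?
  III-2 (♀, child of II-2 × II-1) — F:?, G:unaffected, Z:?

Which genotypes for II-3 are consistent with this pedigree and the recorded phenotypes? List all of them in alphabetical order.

II-3 ∈ {Ff GG ZZ, Ff GG Zz, Ff Gg ZZ, Ff Gg Zz, Ff gg ZZ, Ff gg Zz}

F/I-1 un ·: FF|Ff
F/I-2 aff ·: ff
F/II-1 ? I-1×I-2: Ff|ff
F/II-2 ? ·: FF|Ff|ff
F/II-3 un I-1×I-2: Ff
F/II-4 un I-1×I-2: Ff
F/III-1 un II-2×II-1: FF|Ff
F/III-2 ? II-2×II-1: FF|Ff|ff
⇒ F over [I-1,I-2,II-1,II-2,II-3,II-4,III-1,III-2]: 27 consistent
G/I-1 ? ·: GG|Gg|gg
G/I-2 ? ·: GG|Gg|gg
G/II-1 ? I-1×I-2: GG|Gg|gg
G/II-2 un ·: GG|Gg
G/II-3 ? I-1×I-2: GG|Gg|gg
G/II-4 un I-1×I-2: GG|Gg
G/III-1 ? II-2×II-1: GG|Gg|gg
G/III-2 un II-2×II-1: GG|Gg
⇒ G over [I-1,I-2,II-1,II-2,II-3,II-4,III-1,III-2]: 305 consistent
Z/I-1 un ·: ZZ|Zz
Z/I-2 un ·: ZZ|Zz
Z/II-1 un I-1×I-2: ZZ|Zz
Z/II-2 aff ·: zz
Z/II-3 un I-1×I-2: ZZ|Zz
Z/II-4 ? I-1×I-2: ZZ|Zz|zz
Z/III-1 ? II-2×II-1: Zz|zz
Z/III-2 ? II-2×II-1: Zz|zz
⇒ Z over [I-1,I-2,II-1,II-2,II-3,II-4,III-1,III-2]: 71 consistent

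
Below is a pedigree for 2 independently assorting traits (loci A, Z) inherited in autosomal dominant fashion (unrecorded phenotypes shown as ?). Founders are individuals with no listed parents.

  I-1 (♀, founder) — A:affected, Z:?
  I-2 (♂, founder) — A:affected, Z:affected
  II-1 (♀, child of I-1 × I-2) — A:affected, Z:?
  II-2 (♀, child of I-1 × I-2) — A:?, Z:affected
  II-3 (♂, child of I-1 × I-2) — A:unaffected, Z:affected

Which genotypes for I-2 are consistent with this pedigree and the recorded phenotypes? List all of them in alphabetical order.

A/I-1 aff ·: Aa
A/I-2 aff ·: Aa
A/II-1 aff I-1×I-2: Aa|AA
A/II-2 ? I-1×I-2: aa|Aa|AA
A/II-3 un I-1×I-2: aa
⇒ A over [I-1,I-2,II-1,II-2,II-3]: 6 consistent
Z/I-1 ? ·: zz|Zz|ZZ
Z/I-2 aff ·: Zz|ZZ
Z/II-1 ? I-1×I-2: zz|Zz|ZZ
Z/II-2 aff I-1×I-2: Zz|ZZ
Z/II-3 aff I-1×I-2: Zz|ZZ
⇒ Z over [I-1,I-2,II-1,II-2,II-3]: 32 consistent

I-2 ∈ {Aa ZZ, Aa Zz}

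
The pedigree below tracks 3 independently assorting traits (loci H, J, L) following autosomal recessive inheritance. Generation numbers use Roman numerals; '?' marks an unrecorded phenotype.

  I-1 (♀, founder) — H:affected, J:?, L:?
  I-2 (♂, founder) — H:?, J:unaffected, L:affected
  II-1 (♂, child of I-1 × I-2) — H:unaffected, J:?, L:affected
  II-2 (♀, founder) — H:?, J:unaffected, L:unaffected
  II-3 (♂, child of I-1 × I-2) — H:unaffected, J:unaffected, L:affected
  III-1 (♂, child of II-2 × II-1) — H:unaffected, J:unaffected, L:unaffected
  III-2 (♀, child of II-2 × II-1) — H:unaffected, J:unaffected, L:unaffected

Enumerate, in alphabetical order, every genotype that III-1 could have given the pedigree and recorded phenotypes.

H/I-1 aff ·: hh
H/I-2 ? ·: HH|Hh
H/II-1 un I-1×I-2: Hh
H/II-2 ? ·: HH|Hh|hh
H/II-3 un I-1×I-2: Hh
H/III-1 un II-2×II-1: HH|Hh
H/III-2 un II-2×II-1: HH|Hh
⇒ H over [I-1,I-2,II-1,II-2,II-3,III-1,III-2]: 18 consistent
J/I-1 ? ·: JJ|Jj|jj
J/I-2 un ·: JJ|Jj
J/II-1 ? I-1×I-2: JJ|Jj|jj
J/II-2 un ·: JJ|Jj
J/II-3 un I-1×I-2: JJ|Jj
J/III-1 un II-2×II-1: JJ|Jj
J/III-2 un II-2×II-1: JJ|Jj
⇒ J over [I-1,I-2,II-1,II-2,II-3,III-1,III-2]: 105 consistent
L/I-1 ? ·: Ll|ll
L/I-2 aff ·: ll
L/II-1 aff I-1×I-2: ll
L/II-2 un ·: LL|Ll
L/II-3 aff I-1×I-2: ll
L/III-1 un II-2×II-1: Ll
L/III-2 un II-2×II-1: Ll
⇒ L over [I-1,I-2,II-1,II-2,II-3,III-1,III-2]: 4 consistent

III-1 ∈ {HH JJ Ll, HH Jj Ll, Hh JJ Ll, Hh Jj Ll}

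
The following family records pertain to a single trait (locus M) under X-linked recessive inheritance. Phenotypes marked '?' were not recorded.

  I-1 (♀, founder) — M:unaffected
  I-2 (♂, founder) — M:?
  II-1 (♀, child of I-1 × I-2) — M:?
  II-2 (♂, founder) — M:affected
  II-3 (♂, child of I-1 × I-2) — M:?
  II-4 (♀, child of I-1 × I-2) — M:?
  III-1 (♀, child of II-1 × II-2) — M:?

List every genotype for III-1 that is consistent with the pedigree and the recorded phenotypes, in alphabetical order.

III-1 ∈ {X^MX^m, X^mX^m}

M/I-1 un ·: X^MX^M|X^MX^m
M/I-2 ? ·: X^MY|X^mY
M/II-1 ? I-1×I-2: X^MX^M|X^MX^m|X^mX^m
M/II-2 aff ·: X^mY
M/II-3 ? I-1×I-2: X^MY|X^mY
M/II-4 ? I-1×I-2: X^MX^M|X^MX^m|X^mX^m
M/III-1 ? II-1×II-2: X^MX^m|X^mX^m
⇒ M over [I-1,I-2,II-1,II-2,II-3,II-4,III-1]: 27 consistent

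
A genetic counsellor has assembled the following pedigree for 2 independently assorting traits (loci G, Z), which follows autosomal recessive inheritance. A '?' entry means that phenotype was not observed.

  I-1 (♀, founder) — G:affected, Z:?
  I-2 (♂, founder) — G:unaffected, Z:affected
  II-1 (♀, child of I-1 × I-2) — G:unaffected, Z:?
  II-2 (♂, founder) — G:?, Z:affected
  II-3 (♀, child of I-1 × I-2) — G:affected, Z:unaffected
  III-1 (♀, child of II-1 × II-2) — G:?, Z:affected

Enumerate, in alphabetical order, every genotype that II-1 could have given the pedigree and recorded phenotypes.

II-1 ∈ {Gg Zz, Gg zz}

G/I-1 aff ·: gg
G/I-2 un ·: Gg
G/II-1 un I-1×I-2: Gg
G/II-2 ? ·: GG|Gg|gg
G/II-3 aff I-1×I-2: gg
G/III-1 ? II-1×II-2: GG|Gg|gg
⇒ G over [I-1,I-2,II-1,II-2,II-3,III-1]: 7 consistent
Z/I-1 ? ·: ZZ|Zz
Z/I-2 aff ·: zz
Z/II-1 ? I-1×I-2: Zz|zz
Z/II-2 aff ·: zz
Z/II-3 un I-1×I-2: Zz
Z/III-1 aff II-1×II-2: zz
⇒ Z over [I-1,I-2,II-1,II-2,II-3,III-1]: 3 consistent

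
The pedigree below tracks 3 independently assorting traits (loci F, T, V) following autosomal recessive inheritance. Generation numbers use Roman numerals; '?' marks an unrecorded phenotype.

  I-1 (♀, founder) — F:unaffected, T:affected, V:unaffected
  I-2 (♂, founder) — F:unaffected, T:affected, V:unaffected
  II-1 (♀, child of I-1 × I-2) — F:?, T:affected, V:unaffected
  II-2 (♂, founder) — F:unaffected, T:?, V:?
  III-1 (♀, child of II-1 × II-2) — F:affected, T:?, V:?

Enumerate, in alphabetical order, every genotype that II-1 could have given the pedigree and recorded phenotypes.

II-1 ∈ {Ff tt VV, Ff tt Vv, ff tt VV, ff tt Vv}

F/I-1 un ·: FF|Ff
F/I-2 un ·: FF|Ff
F/II-1 ? I-1×I-2: Ff|ff
F/II-2 un ·: Ff
F/III-1 aff II-1×II-2: ff
⇒ F over [I-1,I-2,II-1,II-2,III-1]: 4 consistent
T/I-1 aff ·: tt
T/I-2 aff ·: tt
T/II-1 aff I-1×I-2: tt
T/II-2 ? ·: TT|Tt|tt
T/III-1 ? II-1×II-2: Tt|tt
⇒ T over [I-1,I-2,II-1,II-2,III-1]: 4 consistent
V/I-1 un ·: VV|Vv
V/I-2 un ·: VV|Vv
V/II-1 un I-1×I-2: VV|Vv
V/II-2 ? ·: VV|Vv|vv
V/III-1 ? II-1×II-2: VV|Vv|vv
⇒ V over [I-1,I-2,II-1,II-2,III-1]: 37 consistent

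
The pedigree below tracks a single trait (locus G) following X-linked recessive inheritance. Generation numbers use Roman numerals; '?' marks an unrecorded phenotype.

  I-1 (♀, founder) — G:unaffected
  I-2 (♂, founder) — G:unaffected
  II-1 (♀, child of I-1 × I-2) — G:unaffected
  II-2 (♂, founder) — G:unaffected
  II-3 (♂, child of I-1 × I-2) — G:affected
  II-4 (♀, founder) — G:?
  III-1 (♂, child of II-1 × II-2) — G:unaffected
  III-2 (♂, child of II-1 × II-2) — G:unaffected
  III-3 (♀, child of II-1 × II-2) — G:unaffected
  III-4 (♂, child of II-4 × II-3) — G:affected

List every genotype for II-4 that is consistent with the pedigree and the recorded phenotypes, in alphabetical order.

G/I-1 un ·: X^GX^g
G/I-2 un ·: X^GY
G/II-1 un I-1×I-2: X^GX^G|X^GX^g
G/II-2 un ·: X^GY
G/II-3 aff I-1×I-2: X^gY
G/II-4 ? ·: X^GX^g|X^gX^g
G/III-1 un II-1×II-2: X^GY
G/III-2 un II-1×II-2: X^GY
G/III-3 un II-1×II-2: X^GX^G|X^GX^g
G/III-4 aff II-4×II-3: X^gY
⇒ G over [I-1,I-2,II-1,II-2,II-3,II-4,III-1,III-2,III-3,III-4]: 6 consistent

II-4 ∈ {X^GX^g, X^gX^g}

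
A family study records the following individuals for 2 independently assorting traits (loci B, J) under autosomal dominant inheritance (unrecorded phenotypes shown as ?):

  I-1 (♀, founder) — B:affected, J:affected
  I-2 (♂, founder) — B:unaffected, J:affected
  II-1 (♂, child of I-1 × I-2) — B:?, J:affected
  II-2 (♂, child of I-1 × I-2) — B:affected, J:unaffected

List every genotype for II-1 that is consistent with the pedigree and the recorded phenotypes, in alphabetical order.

B/I-1 aff ·: Bb|BB
B/I-2 un ·: bb
B/II-1 ? I-1×I-2: bb|Bb
B/II-2 aff I-1×I-2: Bb
⇒ B over [I-1,I-2,II-1,II-2]: 3 consistent
J/I-1 aff ·: Jj
J/I-2 aff ·: Jj
J/II-1 aff I-1×I-2: Jj|JJ
J/II-2 un I-1×I-2: jj
⇒ J over [I-1,I-2,II-1,II-2]: 2 consistent

II-1 ∈ {Bb JJ, Bb Jj, bb JJ, bb Jj}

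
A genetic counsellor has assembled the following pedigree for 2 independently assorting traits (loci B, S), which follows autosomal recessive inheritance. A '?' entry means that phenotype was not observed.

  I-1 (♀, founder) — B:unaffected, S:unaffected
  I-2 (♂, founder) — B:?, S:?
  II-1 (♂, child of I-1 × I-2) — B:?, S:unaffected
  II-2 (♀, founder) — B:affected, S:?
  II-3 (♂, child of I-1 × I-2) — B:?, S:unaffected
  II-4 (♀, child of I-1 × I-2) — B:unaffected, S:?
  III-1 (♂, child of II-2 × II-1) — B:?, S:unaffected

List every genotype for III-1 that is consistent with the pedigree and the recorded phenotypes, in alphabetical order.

III-1 ∈ {Bb SS, Bb Ss, bb SS, bb Ss}

B/I-1 un ·: BB|Bb
B/I-2 ? ·: BB|Bb|bb
B/II-1 ? I-1×I-2: BB|Bb|bb
B/II-2 aff ·: bb
B/II-3 ? I-1×I-2: BB|Bb|bb
B/II-4 un I-1×I-2: BB|Bb
B/III-1 ? II-2×II-1: Bb|bb
⇒ B over [I-1,I-2,II-1,II-2,II-3,II-4,III-1]: 57 consistent
S/I-1 un ·: SS|Ss
S/I-2 ? ·: SS|Ss|ss
S/II-1 un I-1×I-2: SS|Ss
S/II-2 ? ·: SS|Ss|ss
S/II-3 un I-1×I-2: SS|Ss
S/II-4 ? I-1×I-2: SS|Ss|ss
S/III-1 un II-2×II-1: SS|Ss
⇒ S over [I-1,I-2,II-1,II-2,II-3,II-4,III-1]: 145 consistent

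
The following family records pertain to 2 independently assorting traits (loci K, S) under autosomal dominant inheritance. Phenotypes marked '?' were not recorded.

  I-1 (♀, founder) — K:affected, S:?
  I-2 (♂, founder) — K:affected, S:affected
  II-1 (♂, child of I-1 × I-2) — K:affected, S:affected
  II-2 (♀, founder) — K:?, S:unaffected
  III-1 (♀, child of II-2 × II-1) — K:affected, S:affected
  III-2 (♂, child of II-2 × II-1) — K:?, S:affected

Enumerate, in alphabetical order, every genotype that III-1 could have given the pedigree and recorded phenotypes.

III-1 ∈ {KK Ss, Kk Ss}

K/I-1 aff ·: Kk|KK
K/I-2 aff ·: Kk|KK
K/II-1 aff I-1×I-2: Kk|KK
K/II-2 ? ·: kk|Kk|KK
K/III-1 aff II-2×II-1: Kk|KK
K/III-2 ? II-2×II-1: kk|Kk|KK
⇒ K over [I-1,I-2,II-1,II-2,III-1,III-2]: 60 consistent
S/I-1 ? ·: ss|Ss|SS
S/I-2 aff ·: Ss|SS
S/II-1 aff I-1×I-2: Ss|SS
S/II-2 un ·: ss
S/III-1 aff II-2×II-1: Ss
S/III-2 aff II-2×II-1: Ss
⇒ S over [I-1,I-2,II-1,II-2,III-1,III-2]: 9 consistent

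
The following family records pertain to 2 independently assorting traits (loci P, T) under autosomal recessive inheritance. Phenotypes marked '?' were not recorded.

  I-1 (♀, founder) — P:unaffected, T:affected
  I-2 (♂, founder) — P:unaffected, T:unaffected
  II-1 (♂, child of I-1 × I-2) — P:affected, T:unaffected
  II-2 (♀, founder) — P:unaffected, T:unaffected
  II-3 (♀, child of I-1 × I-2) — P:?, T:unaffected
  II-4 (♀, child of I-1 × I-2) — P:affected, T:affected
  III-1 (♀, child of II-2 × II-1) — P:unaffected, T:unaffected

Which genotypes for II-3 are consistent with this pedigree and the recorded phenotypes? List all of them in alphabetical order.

P/I-1 un ·: Pp
P/I-2 un ·: Pp
P/II-1 aff I-1×I-2: pp
P/II-2 un ·: PP|Pp
P/II-3 ? I-1×I-2: PP|Pp|pp
P/II-4 aff I-1×I-2: pp
P/III-1 un II-2×II-1: Pp
⇒ P over [I-1,I-2,II-1,II-2,II-3,II-4,III-1]: 6 consistent
T/I-1 aff ·: tt
T/I-2 un ·: Tt
T/II-1 un I-1×I-2: Tt
T/II-2 un ·: TT|Tt
T/II-3 un I-1×I-2: Tt
T/II-4 aff I-1×I-2: tt
T/III-1 un II-2×II-1: TT|Tt
⇒ T over [I-1,I-2,II-1,II-2,II-3,II-4,III-1]: 4 consistent

II-3 ∈ {PP Tt, Pp Tt, pp Tt}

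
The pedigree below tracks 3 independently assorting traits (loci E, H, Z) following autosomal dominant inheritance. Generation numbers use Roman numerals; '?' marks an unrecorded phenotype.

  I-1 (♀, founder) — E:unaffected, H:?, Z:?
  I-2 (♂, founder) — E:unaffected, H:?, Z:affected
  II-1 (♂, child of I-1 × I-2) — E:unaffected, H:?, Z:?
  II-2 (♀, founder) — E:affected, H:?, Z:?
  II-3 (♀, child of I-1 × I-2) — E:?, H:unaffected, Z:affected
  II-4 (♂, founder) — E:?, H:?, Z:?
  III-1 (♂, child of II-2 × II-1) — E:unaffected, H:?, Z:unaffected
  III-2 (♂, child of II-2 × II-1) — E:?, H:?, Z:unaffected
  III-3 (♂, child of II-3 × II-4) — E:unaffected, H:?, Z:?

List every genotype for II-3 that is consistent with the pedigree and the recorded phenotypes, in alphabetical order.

E/I-1 un ·: ee
E/I-2 un ·: ee
E/II-1 un I-1×I-2: ee
E/II-2 aff ·: Ee
E/II-3 ? I-1×I-2: ee
E/II-4 ? ·: ee|Ee
E/III-1 un II-2×II-1: ee
E/III-2 ? II-2×II-1: ee|Ee
E/III-3 un II-3×II-4: ee
⇒ E over [I-1,I-2,II-1,II-2,II-3,II-4,III-1,III-2,III-3]: 4 consistent
H/I-1 ? ·: hh|Hh
H/I-2 ? ·: hh|Hh
H/II-1 ? I-1×I-2: hh|Hh|HH
H/II-2 ? ·: hh|Hh|HH
H/II-3 un I-1×I-2: hh
H/II-4 ? ·: hh|Hh|HH
H/III-1 ? II-2×II-1: hh|Hh|HH
H/III-2 ? II-2×II-1: hh|Hh|HH
H/III-3 ? II-3×II-4: hh|Hh
⇒ H over [I-1,I-2,II-1,II-2,II-3,II-4,III-1,III-2,III-3]: 324 consistent
Z/I-1 ? ·: zz|Zz|ZZ
Z/I-2 aff ·: Zz|ZZ
Z/II-1 ? I-1×I-2: zz|Zz
Z/II-2 ? ·: zz|Zz
Z/II-3 aff I-1×I-2: Zz|ZZ
Z/II-4 ? ·: zz|Zz|ZZ
Z/III-1 un II-2×II-1: zz
Z/III-2 un II-2×II-1: zz
Z/III-3 ? II-3×II-4: zz|Zz|ZZ
⇒ Z over [I-1,I-2,II-1,II-2,II-3,II-4,III-1,III-2,III-3]: 130 consistent

II-3 ∈ {ee hh ZZ, ee hh Zz}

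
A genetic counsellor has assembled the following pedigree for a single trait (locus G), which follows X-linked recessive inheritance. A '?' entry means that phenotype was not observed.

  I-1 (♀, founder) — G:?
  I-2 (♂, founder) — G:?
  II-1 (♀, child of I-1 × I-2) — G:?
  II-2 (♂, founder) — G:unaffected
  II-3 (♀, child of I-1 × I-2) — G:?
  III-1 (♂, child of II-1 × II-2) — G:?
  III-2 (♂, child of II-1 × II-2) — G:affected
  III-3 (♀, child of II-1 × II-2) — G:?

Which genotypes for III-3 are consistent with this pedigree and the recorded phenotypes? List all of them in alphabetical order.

III-3 ∈ {X^GX^G, X^GX^g}

G/I-1 ? ·: X^GX^G|X^GX^g|X^gX^g
G/I-2 ? ·: X^GY|X^gY
G/II-1 ? I-1×I-2: X^GX^g|X^gX^g
G/II-2 un ·: X^GY
G/II-3 ? I-1×I-2: X^GX^G|X^GX^g|X^gX^g
G/III-1 ? II-1×II-2: X^GY|X^gY
G/III-2 aff II-1×II-2: X^gY
G/III-3 ? II-1×II-2: X^GX^G|X^GX^g
⇒ G over [I-1,I-2,II-1,II-2,II-3,III-1,III-2,III-3]: 27 consistent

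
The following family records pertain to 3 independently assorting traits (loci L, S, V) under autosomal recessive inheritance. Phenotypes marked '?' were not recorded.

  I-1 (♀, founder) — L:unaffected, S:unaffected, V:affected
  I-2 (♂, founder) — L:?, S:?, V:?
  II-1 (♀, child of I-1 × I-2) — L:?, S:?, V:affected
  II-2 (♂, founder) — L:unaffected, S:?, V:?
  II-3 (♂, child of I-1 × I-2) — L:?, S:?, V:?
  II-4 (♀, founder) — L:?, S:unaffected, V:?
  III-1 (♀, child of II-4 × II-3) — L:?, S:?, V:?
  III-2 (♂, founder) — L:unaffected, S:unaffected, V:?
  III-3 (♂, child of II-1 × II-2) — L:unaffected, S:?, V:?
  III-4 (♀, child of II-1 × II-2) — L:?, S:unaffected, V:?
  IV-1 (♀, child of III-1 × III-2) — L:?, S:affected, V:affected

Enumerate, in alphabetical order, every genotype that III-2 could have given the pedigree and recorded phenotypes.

L/I-1 un ·: LL|Ll
L/I-2 ? ·: LL|Ll|ll
L/II-1 ? I-1×I-2: LL|Ll|ll
L/II-2 un ·: LL|Ll
L/II-3 ? I-1×I-2: LL|Ll|ll
L/II-4 ? ·: LL|Ll|ll
L/III-1 ? II-4×II-3: LL|Ll|ll
L/III-2 un ·: LL|Ll
L/III-3 un II-1×II-2: LL|Ll
L/III-4 ? II-1×II-2: LL|Ll|ll
L/IV-1 ? III-1×III-2: LL|Ll|ll
⇒ L over [I-1,I-2,II-1,II-2,II-3,II-4,III-1,III-2,III-3,III-4,IV-1]: 3261 consistent
S/I-1 un ·: SS|Ss
S/I-2 ? ·: SS|Ss|ss
S/II-1 ? I-1×I-2: SS|Ss|ss
S/II-2 ? ·: SS|Ss|ss
S/II-3 ? I-1×I-2: SS|Ss|ss
S/II-4 un ·: SS|Ss
S/III-1 ? II-4×II-3: Ss|ss
S/III-2 un ·: Ss
S/III-3 ? II-1×II-2: SS|Ss|ss
S/III-4 un II-1×II-2: SS|Ss
S/IV-1 aff III-1×III-2: ss
⇒ S over [I-1,I-2,II-1,II-2,II-3,II-4,III-1,III-2,III-3,III-4,IV-1]: 423 consistent
V/I-1 aff ·: vv
V/I-2 ? ·: Vv|vv
V/II-1 aff I-1×I-2: vv
V/II-2 ? ·: VV|Vv|vv
V/II-3 ? I-1×I-2: Vv|vv
V/II-4 ? ·: VV|Vv|vv
V/III-1 ? II-4×II-3: Vv|vv
V/III-2 ? ·: Vv|vv
V/III-3 ? II-1×II-2: Vv|vv
V/III-4 ? II-1×II-2: Vv|vv
V/IV-1 aff III-1×III-2: vv
⇒ V over [I-1,I-2,II-1,II-2,II-3,II-4,III-1,III-2,III-3,III-4,IV-1]: 156 consistent

III-2 ∈ {LL Ss Vv, LL Ss vv, Ll Ss Vv, Ll Ss vv}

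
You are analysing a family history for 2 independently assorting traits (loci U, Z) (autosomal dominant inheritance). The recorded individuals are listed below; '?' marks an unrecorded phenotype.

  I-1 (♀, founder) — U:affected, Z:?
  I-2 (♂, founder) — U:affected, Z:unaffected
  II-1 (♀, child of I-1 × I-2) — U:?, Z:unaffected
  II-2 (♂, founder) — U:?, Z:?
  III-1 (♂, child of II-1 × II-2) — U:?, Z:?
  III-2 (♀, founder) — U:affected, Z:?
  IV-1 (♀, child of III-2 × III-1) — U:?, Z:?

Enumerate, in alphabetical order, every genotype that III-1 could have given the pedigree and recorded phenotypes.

III-1 ∈ {UU Zz, UU zz, Uu Zz, Uu zz, uu Zz, uu zz}

U/I-1 aff ·: Uu|UU
U/I-2 aff ·: Uu|UU
U/II-1 ? I-1×I-2: uu|Uu|UU
U/II-2 ? ·: uu|Uu|UU
U/III-1 ? II-1×II-2: uu|Uu|UU
U/III-2 aff ·: Uu|UU
U/IV-1 ? III-2×III-1: uu|Uu|UU
⇒ U over [I-1,I-2,II-1,II-2,III-1,III-2,IV-1]: 161 consistent
Z/I-1 ? ·: zz|Zz
Z/I-2 un ·: zz
Z/II-1 un I-1×I-2: zz
Z/II-2 ? ·: zz|Zz|ZZ
Z/III-1 ? II-1×II-2: zz|Zz
Z/III-2 ? ·: zz|Zz|ZZ
Z/IV-1 ? III-2×III-1: zz|Zz|ZZ
⇒ Z over [I-1,I-2,II-1,II-2,III-1,III-2,IV-1]: 44 consistent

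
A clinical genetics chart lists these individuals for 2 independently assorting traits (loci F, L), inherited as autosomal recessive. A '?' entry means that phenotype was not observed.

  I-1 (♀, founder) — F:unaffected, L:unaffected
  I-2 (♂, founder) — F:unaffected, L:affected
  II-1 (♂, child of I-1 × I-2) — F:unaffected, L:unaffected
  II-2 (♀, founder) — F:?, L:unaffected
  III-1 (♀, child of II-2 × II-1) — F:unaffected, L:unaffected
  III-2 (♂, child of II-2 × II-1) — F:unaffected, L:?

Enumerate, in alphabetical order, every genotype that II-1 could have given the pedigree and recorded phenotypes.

F/I-1 un ·: FF|Ff
F/I-2 un ·: FF|Ff
F/II-1 un I-1×I-2: FF|Ff
F/II-2 ? ·: FF|Ff|ff
F/III-1 un II-2×II-1: FF|Ff
F/III-2 un II-2×II-1: FF|Ff
⇒ F over [I-1,I-2,II-1,II-2,III-1,III-2]: 51 consistent
L/I-1 un ·: LL|Ll
L/I-2 aff ·: ll
L/II-1 un I-1×I-2: Ll
L/II-2 un ·: LL|Ll
L/III-1 un II-2×II-1: LL|Ll
L/III-2 ? II-2×II-1: LL|Ll|ll
⇒ L over [I-1,I-2,II-1,II-2,III-1,III-2]: 20 consistent

II-1 ∈ {FF Ll, Ff Ll}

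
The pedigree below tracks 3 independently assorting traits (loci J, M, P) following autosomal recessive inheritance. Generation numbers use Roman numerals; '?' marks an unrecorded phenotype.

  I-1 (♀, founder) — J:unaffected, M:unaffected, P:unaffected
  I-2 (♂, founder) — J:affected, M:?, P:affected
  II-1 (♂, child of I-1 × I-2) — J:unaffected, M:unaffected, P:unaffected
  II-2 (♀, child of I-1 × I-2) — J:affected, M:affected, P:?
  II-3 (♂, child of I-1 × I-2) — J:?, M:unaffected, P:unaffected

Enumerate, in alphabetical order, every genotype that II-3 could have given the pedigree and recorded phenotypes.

J/I-1 un ·: Jj
J/I-2 aff ·: jj
J/II-1 un I-1×I-2: Jj
J/II-2 aff I-1×I-2: jj
J/II-3 ? I-1×I-2: Jj|jj
⇒ J over [I-1,I-2,II-1,II-2,II-3]: 2 consistent
M/I-1 un ·: Mm
M/I-2 ? ·: Mm|mm
M/II-1 un I-1×I-2: MM|Mm
M/II-2 aff I-1×I-2: mm
M/II-3 un I-1×I-2: MM|Mm
⇒ M over [I-1,I-2,II-1,II-2,II-3]: 5 consistent
P/I-1 un ·: PP|Pp
P/I-2 aff ·: pp
P/II-1 un I-1×I-2: Pp
P/II-2 ? I-1×I-2: Pp|pp
P/II-3 un I-1×I-2: Pp
⇒ P over [I-1,I-2,II-1,II-2,II-3]: 3 consistent

II-3 ∈ {Jj MM Pp, Jj Mm Pp, jj MM Pp, jj Mm Pp}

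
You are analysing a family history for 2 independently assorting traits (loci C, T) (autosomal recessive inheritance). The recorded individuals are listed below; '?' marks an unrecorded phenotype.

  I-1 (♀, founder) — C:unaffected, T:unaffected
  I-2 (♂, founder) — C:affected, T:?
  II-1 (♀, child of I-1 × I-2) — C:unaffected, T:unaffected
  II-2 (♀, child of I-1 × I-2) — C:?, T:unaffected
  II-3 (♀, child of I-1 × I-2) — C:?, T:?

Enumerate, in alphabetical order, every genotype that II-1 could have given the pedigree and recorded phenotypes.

C/I-1 un ·: CC|Cc
C/I-2 aff ·: cc
C/II-1 un I-1×I-2: Cc
C/II-2 ? I-1×I-2: Cc|cc
C/II-3 ? I-1×I-2: Cc|cc
⇒ C over [I-1,I-2,II-1,II-2,II-3]: 5 consistent
T/I-1 un ·: TT|Tt
T/I-2 ? ·: TT|Tt|tt
T/II-1 un I-1×I-2: TT|Tt
T/II-2 un I-1×I-2: TT|Tt
T/II-3 ? I-1×I-2: TT|Tt|tt
⇒ T over [I-1,I-2,II-1,II-2,II-3]: 32 consistent

II-1 ∈ {Cc TT, Cc Tt}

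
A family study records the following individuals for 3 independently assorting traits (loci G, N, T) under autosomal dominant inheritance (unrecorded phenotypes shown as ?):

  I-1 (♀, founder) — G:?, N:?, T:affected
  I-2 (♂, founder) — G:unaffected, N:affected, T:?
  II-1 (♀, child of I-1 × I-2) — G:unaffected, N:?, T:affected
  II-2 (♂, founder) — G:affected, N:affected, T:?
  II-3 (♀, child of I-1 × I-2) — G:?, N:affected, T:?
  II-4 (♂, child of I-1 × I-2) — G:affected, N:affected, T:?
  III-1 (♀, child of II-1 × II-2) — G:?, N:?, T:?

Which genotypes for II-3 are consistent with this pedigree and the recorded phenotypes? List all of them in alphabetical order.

G/I-1 ? ·: Gg
G/I-2 un ·: gg
G/II-1 un I-1×I-2: gg
G/II-2 aff ·: Gg|GG
G/II-3 ? I-1×I-2: gg|Gg
G/II-4 aff I-1×I-2: Gg
G/III-1 ? II-1×II-2: gg|Gg
⇒ G over [I-1,I-2,II-1,II-2,II-3,II-4,III-1]: 6 consistent
N/I-1 ? ·: nn|Nn|NN
N/I-2 aff ·: Nn|NN
N/II-1 ? I-1×I-2: nn|Nn|NN
N/II-2 aff ·: Nn|NN
N/II-3 aff I-1×I-2: Nn|NN
N/II-4 aff I-1×I-2: Nn|NN
N/III-1 ? II-1×II-2: nn|Nn|NN
⇒ N over [I-1,I-2,II-1,II-2,II-3,II-4,III-1]: 124 consistent
T/I-1 aff ·: Tt|TT
T/I-2 ? ·: tt|Tt|TT
T/II-1 aff I-1×I-2: Tt|TT
T/II-2 ? ·: tt|Tt|TT
T/II-3 ? I-1×I-2: tt|Tt|TT
T/II-4 ? I-1×I-2: tt|Tt|TT
T/III-1 ? II-1×II-2: tt|Tt|TT
⇒ T over [I-1,I-2,II-1,II-2,II-3,II-4,III-1]: 226 consistent

II-3 ∈ {Gg NN TT, Gg NN Tt, Gg NN tt, Gg Nn TT, Gg Nn Tt, Gg Nn tt, gg NN TT, gg NN Tt, gg NN tt, gg Nn TT, gg Nn Tt, gg Nn tt}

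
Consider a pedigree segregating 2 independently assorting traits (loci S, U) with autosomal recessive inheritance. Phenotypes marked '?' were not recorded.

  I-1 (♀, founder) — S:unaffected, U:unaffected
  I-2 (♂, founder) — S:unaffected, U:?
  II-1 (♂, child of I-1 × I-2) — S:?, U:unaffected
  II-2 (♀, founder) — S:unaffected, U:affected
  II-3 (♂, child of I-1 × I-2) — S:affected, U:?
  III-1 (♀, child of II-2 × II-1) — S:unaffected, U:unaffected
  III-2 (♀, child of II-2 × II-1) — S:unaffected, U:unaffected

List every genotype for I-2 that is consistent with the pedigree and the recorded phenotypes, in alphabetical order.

I-2 ∈ {Ss UU, Ss Uu, Ss uu}

S/I-1 un ·: Ss
S/I-2 un ·: Ss
S/II-1 ? I-1×I-2: SS|Ss|ss
S/II-2 un ·: SS|Ss
S/II-3 aff I-1×I-2: ss
S/III-1 un II-2×II-1: SS|Ss
S/III-2 un II-2×II-1: SS|Ss
⇒ S over [I-1,I-2,II-1,II-2,II-3,III-1,III-2]: 15 consistent
U/I-1 un ·: UU|Uu
U/I-2 ? ·: UU|Uu|uu
U/II-1 un I-1×I-2: UU|Uu
U/II-2 aff ·: uu
U/II-3 ? I-1×I-2: UU|Uu|uu
U/III-1 un II-2×II-1: Uu
U/III-2 un II-2×II-1: Uu
⇒ U over [I-1,I-2,II-1,II-2,II-3,III-1,III-2]: 18 consistent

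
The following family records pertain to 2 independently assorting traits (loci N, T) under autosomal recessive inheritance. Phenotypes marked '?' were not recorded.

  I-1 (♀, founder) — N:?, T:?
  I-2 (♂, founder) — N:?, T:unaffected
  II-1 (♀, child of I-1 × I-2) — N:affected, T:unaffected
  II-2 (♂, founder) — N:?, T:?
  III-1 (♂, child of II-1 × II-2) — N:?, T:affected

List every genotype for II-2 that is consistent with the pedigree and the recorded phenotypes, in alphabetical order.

N/I-1 ? ·: Nn|nn
N/I-2 ? ·: Nn|nn
N/II-1 aff I-1×I-2: nn
N/II-2 ? ·: NN|Nn|nn
N/III-1 ? II-1×II-2: Nn|nn
⇒ N over [I-1,I-2,II-1,II-2,III-1]: 16 consistent
T/I-1 ? ·: TT|Tt|tt
T/I-2 un ·: TT|Tt
T/II-1 un I-1×I-2: Tt
T/II-2 ? ·: Tt|tt
T/III-1 aff II-1×II-2: tt
⇒ T over [I-1,I-2,II-1,II-2,III-1]: 10 consistent

II-2 ∈ {NN Tt, NN tt, Nn Tt, Nn tt, nn Tt, nn tt}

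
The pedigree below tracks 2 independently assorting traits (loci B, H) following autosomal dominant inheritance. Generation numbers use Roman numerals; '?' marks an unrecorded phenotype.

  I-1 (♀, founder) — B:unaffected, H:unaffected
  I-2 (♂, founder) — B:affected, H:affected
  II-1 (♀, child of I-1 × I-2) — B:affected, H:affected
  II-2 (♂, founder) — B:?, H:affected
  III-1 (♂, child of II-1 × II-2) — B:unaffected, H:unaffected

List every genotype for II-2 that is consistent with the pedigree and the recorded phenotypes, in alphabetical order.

II-2 ∈ {Bb Hh, bb Hh}

B/I-1 un ·: bb
B/I-2 aff ·: Bb|BB
B/II-1 aff I-1×I-2: Bb
B/II-2 ? ·: bb|Bb
B/III-1 un II-1×II-2: bb
⇒ B over [I-1,I-2,II-1,II-2,III-1]: 4 consistent
H/I-1 un ·: hh
H/I-2 aff ·: Hh|HH
H/II-1 aff I-1×I-2: Hh
H/II-2 aff ·: Hh
H/III-1 un II-1×II-2: hh
⇒ H over [I-1,I-2,II-1,II-2,III-1]: 2 consistent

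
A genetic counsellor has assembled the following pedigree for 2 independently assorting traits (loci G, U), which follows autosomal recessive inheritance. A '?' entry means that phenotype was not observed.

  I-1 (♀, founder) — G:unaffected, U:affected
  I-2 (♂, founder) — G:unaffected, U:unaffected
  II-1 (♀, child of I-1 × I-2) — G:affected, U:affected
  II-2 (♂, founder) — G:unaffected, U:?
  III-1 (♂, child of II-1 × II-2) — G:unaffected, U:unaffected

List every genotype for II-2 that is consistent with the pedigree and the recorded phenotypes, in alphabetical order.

II-2 ∈ {GG UU, GG Uu, Gg UU, Gg Uu}

G/I-1 un ·: Gg
G/I-2 un ·: Gg
G/II-1 aff I-1×I-2: gg
G/II-2 un ·: GG|Gg
G/III-1 un II-1×II-2: Gg
⇒ G over [I-1,I-2,II-1,II-2,III-1]: 2 consistent
U/I-1 aff ·: uu
U/I-2 un ·: Uu
U/II-1 aff I-1×I-2: uu
U/II-2 ? ·: UU|Uu
U/III-1 un II-1×II-2: Uu
⇒ U over [I-1,I-2,II-1,II-2,III-1]: 2 consistent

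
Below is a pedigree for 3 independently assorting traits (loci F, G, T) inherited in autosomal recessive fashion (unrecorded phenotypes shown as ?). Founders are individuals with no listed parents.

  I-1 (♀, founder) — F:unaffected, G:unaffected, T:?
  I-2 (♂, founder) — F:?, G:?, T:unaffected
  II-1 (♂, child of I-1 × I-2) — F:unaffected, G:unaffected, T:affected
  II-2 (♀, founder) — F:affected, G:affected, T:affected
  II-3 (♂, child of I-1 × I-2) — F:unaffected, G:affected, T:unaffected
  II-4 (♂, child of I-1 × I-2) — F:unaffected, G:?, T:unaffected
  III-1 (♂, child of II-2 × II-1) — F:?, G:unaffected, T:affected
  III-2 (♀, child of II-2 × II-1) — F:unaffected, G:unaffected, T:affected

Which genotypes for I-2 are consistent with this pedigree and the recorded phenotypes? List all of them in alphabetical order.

F/I-1 un ·: FF|Ff
F/I-2 ? ·: FF|Ff|ff
F/II-1 un I-1×I-2: FF|Ff
F/II-2 aff ·: ff
F/II-3 un I-1×I-2: FF|Ff
F/II-4 un I-1×I-2: FF|Ff
F/III-1 ? II-2×II-1: Ff|ff
F/III-2 un II-2×II-1: Ff
⇒ F over [I-1,I-2,II-1,II-2,II-3,II-4,III-1,III-2]: 41 consistent
G/I-1 un ·: Gg
G/I-2 ? ·: Gg|gg
G/II-1 un I-1×I-2: GG|Gg
G/II-2 aff ·: gg
G/II-3 aff I-1×I-2: gg
G/II-4 ? I-1×I-2: GG|Gg|gg
G/III-1 un II-2×II-1: Gg
G/III-2 un II-2×II-1: Gg
⇒ G over [I-1,I-2,II-1,II-2,II-3,II-4,III-1,III-2]: 8 consistent
T/I-1 ? ·: Tt|tt
T/I-2 un ·: Tt
T/II-1 aff I-1×I-2: tt
T/II-2 aff ·: tt
T/II-3 un I-1×I-2: TT|Tt
T/II-4 un I-1×I-2: TT|Tt
T/III-1 aff II-2×II-1: tt
T/III-2 aff II-2×II-1: tt
⇒ T over [I-1,I-2,II-1,II-2,II-3,II-4,III-1,III-2]: 5 consistent

I-2 ∈ {FF Gg Tt, FF gg Tt, Ff Gg Tt, Ff gg Tt, ff Gg Tt, ff gg Tt}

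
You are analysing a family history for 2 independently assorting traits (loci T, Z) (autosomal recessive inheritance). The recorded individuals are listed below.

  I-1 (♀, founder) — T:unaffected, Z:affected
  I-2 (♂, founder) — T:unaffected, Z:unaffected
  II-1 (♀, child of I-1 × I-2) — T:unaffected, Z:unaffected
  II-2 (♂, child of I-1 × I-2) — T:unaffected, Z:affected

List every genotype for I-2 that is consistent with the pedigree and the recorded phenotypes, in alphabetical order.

I-2 ∈ {TT Zz, Tt Zz}

T/I-1 un ·: TT|Tt
T/I-2 un ·: TT|Tt
T/II-1 un I-1×I-2: TT|Tt
T/II-2 un I-1×I-2: TT|Tt
⇒ T over [I-1,I-2,II-1,II-2]: 13 consistent
Z/I-1 aff ·: zz
Z/I-2 un ·: Zz
Z/II-1 un I-1×I-2: Zz
Z/II-2 aff I-1×I-2: zz
⇒ Z over [I-1,I-2,II-1,II-2]: 1 consistent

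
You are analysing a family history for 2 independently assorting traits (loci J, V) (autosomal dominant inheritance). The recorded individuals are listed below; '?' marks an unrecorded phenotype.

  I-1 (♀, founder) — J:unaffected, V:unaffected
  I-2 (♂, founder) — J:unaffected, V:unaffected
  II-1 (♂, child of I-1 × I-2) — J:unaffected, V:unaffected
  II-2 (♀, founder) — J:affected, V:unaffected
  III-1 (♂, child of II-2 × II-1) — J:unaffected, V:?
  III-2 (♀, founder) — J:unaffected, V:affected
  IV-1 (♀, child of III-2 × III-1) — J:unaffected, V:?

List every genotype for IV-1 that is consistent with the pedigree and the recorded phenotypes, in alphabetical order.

J/I-1 un ·: jj
J/I-2 un ·: jj
J/II-1 un I-1×I-2: jj
J/II-2 aff ·: Jj
J/III-1 un II-2×II-1: jj
J/III-2 un ·: jj
J/IV-1 un III-2×III-1: jj
⇒ J over [I-1,I-2,II-1,II-2,III-1,III-2,IV-1]: 1 consistent
V/I-1 un ·: vv
V/I-2 un ·: vv
V/II-1 un I-1×I-2: vv
V/II-2 un ·: vv
V/III-1 ? II-2×II-1: vv
V/III-2 aff ·: Vv|VV
V/IV-1 ? III-2×III-1: vv|Vv
⇒ V over [I-1,I-2,II-1,II-2,III-1,III-2,IV-1]: 3 consistent

IV-1 ∈ {jj Vv, jj vv}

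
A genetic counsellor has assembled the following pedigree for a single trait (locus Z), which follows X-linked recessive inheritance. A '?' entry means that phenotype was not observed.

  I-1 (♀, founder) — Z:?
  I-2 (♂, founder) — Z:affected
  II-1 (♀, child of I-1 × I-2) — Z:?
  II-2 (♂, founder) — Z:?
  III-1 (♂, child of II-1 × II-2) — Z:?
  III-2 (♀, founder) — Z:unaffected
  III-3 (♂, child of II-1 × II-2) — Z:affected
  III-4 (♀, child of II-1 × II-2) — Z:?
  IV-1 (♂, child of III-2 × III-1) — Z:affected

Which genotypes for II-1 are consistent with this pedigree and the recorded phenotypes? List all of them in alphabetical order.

Z/I-1 ? ·: X^ZX^Z|X^ZX^z|X^zX^z
Z/I-2 aff ·: X^zY
Z/II-1 ? I-1×I-2: X^ZX^z|X^zX^z
Z/II-2 ? ·: X^ZY|X^zY
Z/III-1 ? II-1×II-2: X^ZY|X^zY
Z/III-2 un ·: X^ZX^z
Z/III-3 aff II-1×II-2: X^zY
Z/III-4 ? II-1×II-2: X^ZX^Z|X^ZX^z|X^zX^z
Z/IV-1 aff III-2×III-1: X^zY
⇒ Z over [I-1,I-2,II-1,II-2,III-1,III-2,III-3,III-4,IV-1]: 20 consistent

II-1 ∈ {X^ZX^z, X^zX^z}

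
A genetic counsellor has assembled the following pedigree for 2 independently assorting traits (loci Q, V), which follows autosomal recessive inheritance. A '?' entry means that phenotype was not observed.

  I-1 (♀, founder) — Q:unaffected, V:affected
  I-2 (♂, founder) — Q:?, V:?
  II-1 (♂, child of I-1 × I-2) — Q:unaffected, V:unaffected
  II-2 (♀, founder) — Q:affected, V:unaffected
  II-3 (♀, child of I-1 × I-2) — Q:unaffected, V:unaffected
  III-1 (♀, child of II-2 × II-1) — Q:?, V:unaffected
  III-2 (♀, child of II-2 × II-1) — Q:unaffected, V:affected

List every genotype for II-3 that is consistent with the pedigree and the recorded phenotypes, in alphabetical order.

II-3 ∈ {QQ Vv, Qq Vv}

Q/I-1 un ·: QQ|Qq
Q/I-2 ? ·: QQ|Qq|qq
Q/II-1 un I-1×I-2: QQ|Qq
Q/II-2 aff ·: qq
Q/II-3 un I-1×I-2: QQ|Qq
Q/III-1 ? II-2×II-1: Qq|qq
Q/III-2 un II-2×II-1: Qq
⇒ Q over [I-1,I-2,II-1,II-2,II-3,III-1,III-2]: 23 consistent
V/I-1 aff ·: vv
V/I-2 ? ·: VV|Vv
V/II-1 un I-1×I-2: Vv
V/II-2 un ·: Vv
V/II-3 un I-1×I-2: Vv
V/III-1 un II-2×II-1: VV|Vv
V/III-2 aff II-2×II-1: vv
⇒ V over [I-1,I-2,II-1,II-2,II-3,III-1,III-2]: 4 consistent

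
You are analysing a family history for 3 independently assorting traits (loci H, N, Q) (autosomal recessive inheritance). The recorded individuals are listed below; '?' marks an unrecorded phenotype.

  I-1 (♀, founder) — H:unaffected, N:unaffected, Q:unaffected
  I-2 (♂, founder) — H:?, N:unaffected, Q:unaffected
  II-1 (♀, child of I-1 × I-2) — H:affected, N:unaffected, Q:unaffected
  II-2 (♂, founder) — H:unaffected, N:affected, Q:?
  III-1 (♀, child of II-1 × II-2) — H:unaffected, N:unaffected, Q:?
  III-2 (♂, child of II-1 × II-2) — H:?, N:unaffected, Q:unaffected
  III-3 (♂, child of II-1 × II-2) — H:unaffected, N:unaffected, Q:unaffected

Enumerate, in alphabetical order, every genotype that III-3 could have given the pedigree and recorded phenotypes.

H/I-1 un ·: Hh
H/I-2 ? ·: Hh|hh
H/II-1 aff I-1×I-2: hh
H/II-2 un ·: HH|Hh
H/III-1 un II-1×II-2: Hh
H/III-2 ? II-1×II-2: Hh|hh
H/III-3 un II-1×II-2: Hh
⇒ H over [I-1,I-2,II-1,II-2,III-1,III-2,III-3]: 6 consistent
N/I-1 un ·: NN|Nn
N/I-2 un ·: NN|Nn
N/II-1 un I-1×I-2: NN|Nn
N/II-2 aff ·: nn
N/III-1 un II-1×II-2: Nn
N/III-2 un II-1×II-2: Nn
N/III-3 un II-1×II-2: Nn
⇒ N over [I-1,I-2,II-1,II-2,III-1,III-2,III-3]: 7 consistent
Q/I-1 un ·: QQ|Qq
Q/I-2 un ·: QQ|Qq
Q/II-1 un I-1×I-2: QQ|Qq
Q/II-2 ? ·: QQ|Qq|qq
Q/III-1 ? II-1×II-2: QQ|Qq|qq
Q/III-2 un II-1×II-2: QQ|Qq
Q/III-3 un II-1×II-2: QQ|Qq
⇒ Q over [I-1,I-2,II-1,II-2,III-1,III-2,III-3]: 106 consistent

III-3 ∈ {Hh Nn QQ, Hh Nn Qq}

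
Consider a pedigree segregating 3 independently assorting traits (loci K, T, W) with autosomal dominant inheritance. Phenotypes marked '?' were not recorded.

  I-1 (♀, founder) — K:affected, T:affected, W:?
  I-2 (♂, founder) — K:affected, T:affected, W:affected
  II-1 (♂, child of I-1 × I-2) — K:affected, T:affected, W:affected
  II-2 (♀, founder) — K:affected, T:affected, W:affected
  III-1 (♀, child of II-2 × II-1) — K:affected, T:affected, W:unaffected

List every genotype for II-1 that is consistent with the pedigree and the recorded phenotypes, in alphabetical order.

II-1 ∈ {KK TT Ww, KK Tt Ww, Kk TT Ww, Kk Tt Ww}

K/I-1 aff ·: Kk|KK
K/I-2 aff ·: Kk|KK
K/II-1 aff I-1×I-2: Kk|KK
K/II-2 aff ·: Kk|KK
K/III-1 aff II-2×II-1: Kk|KK
⇒ K over [I-1,I-2,II-1,II-2,III-1]: 24 consistent
T/I-1 aff ·: Tt|TT
T/I-2 aff ·: Tt|TT
T/II-1 aff I-1×I-2: Tt|TT
T/II-2 aff ·: Tt|TT
T/III-1 aff II-2×II-1: Tt|TT
⇒ T over [I-1,I-2,II-1,II-2,III-1]: 24 consistent
W/I-1 ? ·: ww|Ww|WW
W/I-2 aff ·: Ww|WW
W/II-1 aff I-1×I-2: Ww
W/II-2 aff ·: Ww
W/III-1 un II-2×II-1: ww
⇒ W over [I-1,I-2,II-1,II-2,III-1]: 5 consistent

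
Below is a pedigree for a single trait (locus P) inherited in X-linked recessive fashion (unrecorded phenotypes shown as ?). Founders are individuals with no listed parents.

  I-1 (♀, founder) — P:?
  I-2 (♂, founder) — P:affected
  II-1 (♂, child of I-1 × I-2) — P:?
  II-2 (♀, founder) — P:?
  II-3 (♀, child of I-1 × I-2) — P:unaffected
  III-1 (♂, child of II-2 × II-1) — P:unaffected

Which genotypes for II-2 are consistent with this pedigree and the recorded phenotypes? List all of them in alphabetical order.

P/I-1 ? ·: X^PX^P|X^PX^p
P/I-2 aff ·: X^pY
P/II-1 ? I-1×I-2: X^PY|X^pY
P/II-2 ? ·: X^PX^P|X^PX^p
P/II-3 un I-1×I-2: X^PX^p
P/III-1 un II-2×II-1: X^PY
⇒ P over [I-1,I-2,II-1,II-2,II-3,III-1]: 6 consistent

II-2 ∈ {X^PX^P, X^PX^p}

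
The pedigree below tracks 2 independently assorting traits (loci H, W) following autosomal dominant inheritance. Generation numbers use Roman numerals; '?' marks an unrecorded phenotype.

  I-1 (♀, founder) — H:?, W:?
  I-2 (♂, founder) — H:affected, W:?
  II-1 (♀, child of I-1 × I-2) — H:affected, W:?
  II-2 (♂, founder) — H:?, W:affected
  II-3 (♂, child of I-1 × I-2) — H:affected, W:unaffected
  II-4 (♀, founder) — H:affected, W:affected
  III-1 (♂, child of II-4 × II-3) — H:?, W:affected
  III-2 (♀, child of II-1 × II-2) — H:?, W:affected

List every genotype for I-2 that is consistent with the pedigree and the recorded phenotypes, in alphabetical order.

I-2 ∈ {HH Ww, HH ww, Hh Ww, Hh ww}

H/I-1 ? ·: hh|Hh|HH
H/I-2 aff ·: Hh|HH
H/II-1 aff I-1×I-2: Hh|HH
H/II-2 ? ·: hh|Hh|HH
H/II-3 aff I-1×I-2: Hh|HH
H/II-4 aff ·: Hh|HH
H/III-1 ? II-4×II-3: hh|Hh|HH
H/III-2 ? II-1×II-2: hh|Hh|HH
⇒ H over [I-1,I-2,II-1,II-2,II-3,II-4,III-1,III-2]: 346 consistent
W/I-1 ? ·: ww|Ww
W/I-2 ? ·: ww|Ww
W/II-1 ? I-1×I-2: ww|Ww|WW
W/II-2 aff ·: Ww|WW
W/II-3 un I-1×I-2: ww
W/II-4 aff ·: Ww|WW
W/III-1 aff II-4×II-3: Ww
W/III-2 aff II-1×II-2: Ww|WW
⇒ W over [I-1,I-2,II-1,II-2,II-3,II-4,III-1,III-2]: 46 consistent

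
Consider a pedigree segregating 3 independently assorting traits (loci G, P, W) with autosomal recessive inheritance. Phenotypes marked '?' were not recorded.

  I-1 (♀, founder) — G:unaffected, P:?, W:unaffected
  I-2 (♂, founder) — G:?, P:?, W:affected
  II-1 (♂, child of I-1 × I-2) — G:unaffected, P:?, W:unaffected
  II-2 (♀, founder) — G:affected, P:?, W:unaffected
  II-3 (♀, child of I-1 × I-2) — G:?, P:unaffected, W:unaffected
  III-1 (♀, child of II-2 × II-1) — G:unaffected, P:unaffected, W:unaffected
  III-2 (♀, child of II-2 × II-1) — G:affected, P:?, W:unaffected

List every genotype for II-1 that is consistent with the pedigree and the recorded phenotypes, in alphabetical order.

G/I-1 un ·: GG|Gg
G/I-2 ? ·: GG|Gg|gg
G/II-1 un I-1×I-2: Gg
G/II-2 aff ·: gg
G/II-3 ? I-1×I-2: GG|Gg|gg
G/III-1 un II-2×II-1: Gg
G/III-2 aff II-2×II-1: gg
⇒ G over [I-1,I-2,II-1,II-2,II-3,III-1,III-2]: 10 consistent
P/I-1 ? ·: PP|Pp|pp
P/I-2 ? ·: PP|Pp|pp
P/II-1 ? I-1×I-2: PP|Pp|pp
P/II-2 ? ·: PP|Pp|pp
P/II-3 un I-1×I-2: PP|Pp
P/III-1 un II-2×II-1: PP|Pp
P/III-2 ? II-2×II-1: PP|Pp|pp
⇒ P over [I-1,I-2,II-1,II-2,II-3,III-1,III-2]: 174 consistent
W/I-1 un ·: WW|Ww
W/I-2 aff ·: ww
W/II-1 un I-1×I-2: Ww
W/II-2 un ·: WW|Ww
W/II-3 un I-1×I-2: Ww
W/III-1 un II-2×II-1: WW|Ww
W/III-2 un II-2×II-1: WW|Ww
⇒ W over [I-1,I-2,II-1,II-2,II-3,III-1,III-2]: 16 consistent

II-1 ∈ {Gg PP Ww, Gg Pp Ww, Gg pp Ww}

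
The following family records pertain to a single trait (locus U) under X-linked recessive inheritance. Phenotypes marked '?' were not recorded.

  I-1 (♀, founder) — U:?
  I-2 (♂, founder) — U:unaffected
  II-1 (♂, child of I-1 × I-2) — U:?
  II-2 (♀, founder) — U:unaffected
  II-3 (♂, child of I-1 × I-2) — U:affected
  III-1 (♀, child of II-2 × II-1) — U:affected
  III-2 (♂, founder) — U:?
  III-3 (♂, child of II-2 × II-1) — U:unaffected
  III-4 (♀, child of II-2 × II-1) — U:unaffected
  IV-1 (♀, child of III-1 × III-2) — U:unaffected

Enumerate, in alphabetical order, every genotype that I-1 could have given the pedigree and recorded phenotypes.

U/I-1 ? ·: X^UX^u|X^uX^u
U/I-2 un ·: X^UY
U/II-1 ? I-1×I-2: X^uY
U/II-2 un ·: X^UX^u
U/II-3 aff I-1×I-2: X^uY
U/III-1 aff II-2×II-1: X^uX^u
U/III-2 ? ·: X^UY
U/III-3 un II-2×II-1: X^UY
U/III-4 un II-2×II-1: X^UX^u
U/IV-1 un III-1×III-2: X^UX^u
⇒ U over [I-1,I-2,II-1,II-2,II-3,III-1,III-2,III-3,III-4,IV-1]: 2 consistent

I-1 ∈ {X^UX^u, X^uX^u}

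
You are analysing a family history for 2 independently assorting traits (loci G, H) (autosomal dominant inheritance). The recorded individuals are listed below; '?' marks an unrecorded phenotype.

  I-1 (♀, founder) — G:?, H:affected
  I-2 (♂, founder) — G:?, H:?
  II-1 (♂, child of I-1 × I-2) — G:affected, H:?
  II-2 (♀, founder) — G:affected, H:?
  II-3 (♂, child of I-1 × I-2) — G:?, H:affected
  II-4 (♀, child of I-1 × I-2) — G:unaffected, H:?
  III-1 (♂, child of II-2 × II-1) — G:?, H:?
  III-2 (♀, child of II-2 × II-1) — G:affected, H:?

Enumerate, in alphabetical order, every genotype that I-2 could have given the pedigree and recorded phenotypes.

I-2 ∈ {Gg HH, Gg Hh, Gg hh, gg HH, gg Hh, gg hh}

G/I-1 ? ·: gg|Gg
G/I-2 ? ·: gg|Gg
G/II-1 aff I-1×I-2: Gg|GG
G/II-2 aff ·: Gg|GG
G/II-3 ? I-1×I-2: gg|Gg|GG
G/II-4 un I-1×I-2: gg
G/III-1 ? II-2×II-1: gg|Gg|GG
G/III-2 aff II-2×II-1: Gg|GG
⇒ G over [I-1,I-2,II-1,II-2,II-3,II-4,III-1,III-2]: 85 consistent
H/I-1 aff ·: Hh|HH
H/I-2 ? ·: hh|Hh|HH
H/II-1 ? I-1×I-2: hh|Hh|HH
H/II-2 ? ·: hh|Hh|HH
H/II-3 aff I-1×I-2: Hh|HH
H/II-4 ? I-1×I-2: hh|Hh|HH
H/III-1 ? II-2×II-1: hh|Hh|HH
H/III-2 ? II-2×II-1: hh|Hh|HH
⇒ H over [I-1,I-2,II-1,II-2,II-3,II-4,III-1,III-2]: 427 consistent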